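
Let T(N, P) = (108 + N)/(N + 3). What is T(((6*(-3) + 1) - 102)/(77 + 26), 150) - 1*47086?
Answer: -1787067/38 ≈ -47028.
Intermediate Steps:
T(N, P) = (108 + N)/(3 + N)
T(((6*(-3) + 1) - 102)/(77 + 26), 150) - 1*47086 = (108 + ((6*(-3) + 1) - 102)/(77 + 26))/(3 + ((6*(-3) + 1) - 102)/(77 + 26)) - 1*47086 = (108 + ((-18 + 1) - 102)/103)/(3 + ((-18 + 1) - 102)/103) - 47086 = (108 + (-17 - 102)*(1/103))/(3 + (-17 - 102)*(1/103)) - 47086 = (108 - 119*1/103)/(3 - 119*1/103) - 47086 = (108 - 119/103)/(3 - 119/103) - 47086 = (11005/103)/(190/103) - 47086 = (103/190)*(11005/103) - 47086 = 2201/38 - 47086 = -1787067/38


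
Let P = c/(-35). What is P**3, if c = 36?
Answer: -46656/42875 ≈ -1.0882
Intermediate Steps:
P = -36/35 (P = 36/(-35) = 36*(-1/35) = -36/35 ≈ -1.0286)
P**3 = (-36/35)**3 = -46656/42875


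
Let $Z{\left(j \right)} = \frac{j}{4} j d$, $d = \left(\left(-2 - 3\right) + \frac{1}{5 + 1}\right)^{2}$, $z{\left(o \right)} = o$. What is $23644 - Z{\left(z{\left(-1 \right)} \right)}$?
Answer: $\frac{3403895}{144} \approx 23638.0$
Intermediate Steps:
$d = \frac{841}{36}$ ($d = \left(-5 + \frac{1}{6}\right)^{2} = \left(- \frac{29}{6}\right)^{2} = \frac{841}{36} \approx 23.361$)
$Z{\left(j \right)} = \frac{841 j^{2}}{144}$ ($Z{\left(j \right)} = \frac{j}{4} j \frac{841}{36} = \frac{j^{2}}{4} \cdot \frac{841}{36} = \frac{841 j^{2}}{144}$)
$23644 - Z{\left(z{\left(-1 \right)} \right)} = 23644 - \frac{841 \left(-1\right)^{2}}{144} = 23644 - \frac{841}{144} \cdot 1 = 23644 - \frac{841}{144} = \frac{3403895}{144}$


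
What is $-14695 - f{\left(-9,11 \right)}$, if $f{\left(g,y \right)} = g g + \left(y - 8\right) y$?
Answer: $-14809$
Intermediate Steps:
$f{\left(g,y \right)} = g^{2} + y \left(-8 + y\right)$ ($f{\left(g,y \right)} = g^{2} + \left(y - 8\right) y = g^{2} + \left(-8 + y\right) y = g^{2} + y \left(-8 + y\right)$)
$-14695 - f{\left(-9,11 \right)} = -14695 - \left(\left(-9\right)^{2} + 11^{2} - 88\right) = -14695 - \left(81 + 121 - 88\right) = -14695 - 114 = -14809$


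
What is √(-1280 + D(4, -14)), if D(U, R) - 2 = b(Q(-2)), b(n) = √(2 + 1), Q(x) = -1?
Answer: √(-1278 + √3) ≈ 35.725*I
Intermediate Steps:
b(n) = √3
D(U, R) = 2 + √3
√(-1280 + D(4, -14)) = √(-1280 + (2 + √3)) = √(-1278 + √3)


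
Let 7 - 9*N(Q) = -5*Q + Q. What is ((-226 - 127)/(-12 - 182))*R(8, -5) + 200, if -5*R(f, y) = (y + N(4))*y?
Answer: 170717/873 ≈ 195.55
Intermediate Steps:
N(Q) = 7/9 + 4*Q/9 (N(Q) = 7/9 - (-5*Q + Q)/9 = 7/9 - (-4)*Q/9 = 7/9 + 4*Q/9)
R(f, y) = -y*(23/9 + y)/5 (R(f, y) = -(y + (7/9 + (4/9)*4))*y/5 = -(y + (7/9 + 16/9))*y/5 = -(y + 23/9)*y/5 = -(23/9 + y)*y/5 = -y*(23/9 + y)/5)
((-226 - 127)/(-12 - 182))*R(8, -5) + 200 = ((-226 - 127)/(-12 - 182))*(-1/45*(-5)*(23 + 9*(-5))) + 200 = (-353/(-194))*(-1/45*(-5)*(23 - 45)) + 200 = (-353*(-1/194))*(-1/45*(-5)*(-22)) + 200 = (353/194)*(-22/9) + 200 = -3883/873 + 200 = 170717/873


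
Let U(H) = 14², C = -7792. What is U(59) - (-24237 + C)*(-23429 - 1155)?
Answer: -787400740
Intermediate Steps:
U(H) = 196
U(59) - (-24237 + C)*(-23429 - 1155) = 196 - (-24237 - 7792)*(-23429 - 1155) = 196 - (-32029)*(-24584) = 196 - 1*787400936 = 196 - 787400936 = -787400740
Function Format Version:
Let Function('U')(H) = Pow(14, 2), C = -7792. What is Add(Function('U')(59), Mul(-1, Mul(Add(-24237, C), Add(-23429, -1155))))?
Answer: -787400740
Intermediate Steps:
Function('U')(H) = 196
Add(Function('U')(59), Mul(-1, Mul(Add(-24237, C), Add(-23429, -1155)))) = Add(196, Mul(-1, Mul(Add(-24237, -7792), Add(-23429, -1155)))) = Add(196, Mul(-1, Mul(-32029, -24584))) = Add(196, Mul(-1, 787400936)) = Add(196, -787400936) = -787400740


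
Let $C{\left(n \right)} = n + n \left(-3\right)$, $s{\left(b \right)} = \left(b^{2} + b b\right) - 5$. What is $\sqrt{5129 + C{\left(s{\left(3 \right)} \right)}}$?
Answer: $27 \sqrt{7} \approx 71.435$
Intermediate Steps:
$s{\left(b \right)} = -5 + 2 b^{2}$ ($s{\left(b \right)} = \left(b^{2} + b^{2}\right) - 5 = 2 b^{2} - 5 = -5 + 2 b^{2}$)
$C{\left(n \right)} = - 2 n$ ($C{\left(n \right)} = n - 3 n = - 2 n$)
$\sqrt{5129 + C{\left(s{\left(3 \right)} \right)}} = \sqrt{5129 - 2 \left(-5 + 2 \cdot 3^{2}\right)} = \sqrt{5129 - 2 \left(-5 + 2 \cdot 9\right)} = \sqrt{5129 - 2 \left(-5 + 18\right)} = \sqrt{5129 - 26} = \sqrt{5103} = 27 \sqrt{7}$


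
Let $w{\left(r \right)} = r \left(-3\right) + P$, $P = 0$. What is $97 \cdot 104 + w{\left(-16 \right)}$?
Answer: $10136$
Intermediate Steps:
$w{\left(r \right)} = - 3 r$ ($w{\left(r \right)} = r \left(-3\right) + 0 = - 3 r + 0 = - 3 r$)
$97 \cdot 104 + w{\left(-16 \right)} = 97 \cdot 104 - -48 = 10088 + 48 = 10136$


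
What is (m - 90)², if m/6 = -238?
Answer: 2304324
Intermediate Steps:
m = -1428 (m = 6*(-238) = -1428)
(m - 90)² = (-1428 - 90)² = (-1518)² = 2304324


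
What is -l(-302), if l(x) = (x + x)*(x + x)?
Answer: -364816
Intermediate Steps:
l(x) = 4*x² (l(x) = (2*x)*(2*x) = 4*x²)
-l(-302) = -4*(-302)² = -4*91204 = -1*364816 = -364816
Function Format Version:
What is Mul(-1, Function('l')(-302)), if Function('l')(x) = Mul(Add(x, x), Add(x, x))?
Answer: -364816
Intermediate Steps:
Function('l')(x) = Mul(4, Pow(x, 2)) (Function('l')(x) = Mul(Mul(2, x), Mul(2, x)) = Mul(4, Pow(x, 2)))
Mul(-1, Function('l')(-302)) = Mul(-1, Mul(4, Pow(-302, 2))) = Mul(-1, Mul(4, 91204)) = Mul(-1, 364816) = -364816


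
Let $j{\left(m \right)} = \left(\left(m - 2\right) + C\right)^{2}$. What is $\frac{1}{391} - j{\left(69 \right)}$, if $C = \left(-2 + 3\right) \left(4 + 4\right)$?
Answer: $- \frac{2199374}{391} \approx -5625.0$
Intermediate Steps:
$C = 8$ ($C = 1 \cdot 8 = 8$)
$j{\left(m \right)} = \left(6 + m\right)^{2}$ ($j{\left(m \right)} = \left(\left(m - 2\right) + 8\right)^{2} = \left(\left(-2 + m\right) + 8\right)^{2} = \left(6 + m\right)^{2}$)
$\frac{1}{391} - j{\left(69 \right)} = \frac{1}{391} - \left(6 + 69\right)^{2} = \frac{1}{391} - 75^{2} = \frac{1}{391} - 5625 = - \frac{2199374}{391}$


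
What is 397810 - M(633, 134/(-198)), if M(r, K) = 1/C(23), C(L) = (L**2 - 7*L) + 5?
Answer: 148383129/373 ≈ 3.9781e+5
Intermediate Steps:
C(L) = 5 + L**2 - 7*L
M(r, K) = 1/373 (M(r, K) = 1/(5 + 23**2 - 7*23) = 1/(5 + 529 - 161) = 1/373)
397810 - M(633, 134/(-198)) = 397810 - 1*1/373 = 397810 - 1/373 = 148383129/373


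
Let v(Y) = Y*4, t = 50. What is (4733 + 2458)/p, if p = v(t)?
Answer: 7191/200 ≈ 35.955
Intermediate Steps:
v(Y) = 4*Y
p = 200 (p = 4*50 = 200)
(4733 + 2458)/p = (4733 + 2458)/200 = 7191*(1/200) = 7191/200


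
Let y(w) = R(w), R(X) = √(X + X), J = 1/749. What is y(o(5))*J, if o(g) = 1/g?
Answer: √10/3745 ≈ 0.00084440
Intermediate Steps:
J = 1/749 ≈ 0.0013351
R(X) = √2*√X (R(X) = √(2*X) = √2*√X)
y(w) = √2*√w
y(o(5))*J = (√2*√(1/5))*(1/749) = (√2*√(⅕))*(1/749) = (√2*(√5/5))*(1/749) = (√10/5)*(1/749) = √10/3745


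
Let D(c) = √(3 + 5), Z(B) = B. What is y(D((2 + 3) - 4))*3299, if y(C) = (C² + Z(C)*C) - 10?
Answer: 19794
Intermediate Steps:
D(c) = 2*√2 (D(c) = √8 = 2*√2)
y(C) = -10 + 2*C² (y(C) = (C² + C*C) - 10 = (C² + C²) - 10 = 2*C² - 10 = -10 + 2*C²)
y(D((2 + 3) - 4))*3299 = (-10 + 2*(2*√2)²)*3299 = (-10 + 2*8)*3299 = (-10 + 16)*3299 = 6*3299 = 19794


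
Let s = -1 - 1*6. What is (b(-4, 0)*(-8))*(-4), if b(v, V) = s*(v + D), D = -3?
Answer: 1568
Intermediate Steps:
s = -7 (s = -1 - 6 = -7)
b(v, V) = 21 - 7*v (b(v, V) = -7*(v - 3) = -7*(-3 + v) = 21 - 7*v)
(b(-4, 0)*(-8))*(-4) = ((21 - 7*(-4))*(-8))*(-4) = ((21 + 28)*(-8))*(-4) = (49*(-8))*(-4) = -392*(-4) = 1568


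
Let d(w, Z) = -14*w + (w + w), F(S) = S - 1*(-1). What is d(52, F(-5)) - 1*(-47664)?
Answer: 47040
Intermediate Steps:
F(S) = 1 + S (F(S) = S + 1 = 1 + S)
d(w, Z) = -12*w (d(w, Z) = -14*w + 2*w = -12*w)
d(52, F(-5)) - 1*(-47664) = -12*52 - 1*(-47664) = -624 + 47664 = 47040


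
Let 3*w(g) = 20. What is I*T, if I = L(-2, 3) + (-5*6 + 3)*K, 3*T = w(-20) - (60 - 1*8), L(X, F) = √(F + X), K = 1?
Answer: 3536/9 ≈ 392.89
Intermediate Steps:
w(g) = 20/3 (w(g) = (⅓)*20 = 20/3)
T = -136/9 (T = (20/3 - (60 - 1*8))/3 = (20/3 - (60 - 8))/3 = (20/3 - 1*52)/3 = (20/3 - 52)/3 = (⅓)*(-136/3) = -136/9 ≈ -15.111)
I = -26 (I = √(3 - 2) + (-5*6 + 3)*1 = √1 + (-30 + 3)*1 = 1 - 27*1 = 1 - 27 = -26)
I*T = -26*(-136/9) = 3536/9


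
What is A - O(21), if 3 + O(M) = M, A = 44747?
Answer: 44729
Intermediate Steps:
O(M) = -3 + M
A - O(21) = 44747 - (-3 + 21) = 44747 - 1*18 = 44747 - 18 = 44729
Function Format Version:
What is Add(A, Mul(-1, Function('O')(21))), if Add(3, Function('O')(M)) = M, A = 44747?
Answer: 44729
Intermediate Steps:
Function('O')(M) = Add(-3, M)
Add(A, Mul(-1, Function('O')(21))) = Add(44747, Mul(-1, Add(-3, 21))) = Add(44747, Mul(-1, 18)) = Add(44747, -18) = 44729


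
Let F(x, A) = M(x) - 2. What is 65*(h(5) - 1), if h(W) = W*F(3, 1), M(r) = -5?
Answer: -2340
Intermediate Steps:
F(x, A) = -7 (F(x, A) = -5 - 2 = -7)
h(W) = -7*W (h(W) = W*(-7) = -7*W)
65*(h(5) - 1) = 65*(-7*5 - 1) = 65*(-35 - 1) = 65*(-36) = -2340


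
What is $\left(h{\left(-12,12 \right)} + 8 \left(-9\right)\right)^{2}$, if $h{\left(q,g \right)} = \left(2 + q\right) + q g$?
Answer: $51076$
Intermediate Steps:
$h{\left(q,g \right)} = 2 + q + g q$ ($h{\left(q,g \right)} = \left(2 + q\right) + g q = 2 + q + g q$)
$\left(h{\left(-12,12 \right)} + 8 \left(-9\right)\right)^{2} = \left(\left(2 - 12 + 12 \left(-12\right)\right) + 8 \left(-9\right)\right)^{2} = \left(\left(2 - 12 - 144\right) - 72\right)^{2} = \left(-154 - 72\right)^{2} = \left(-226\right)^{2} = 51076$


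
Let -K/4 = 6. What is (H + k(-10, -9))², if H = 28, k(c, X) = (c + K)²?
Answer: 1401856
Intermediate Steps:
K = -24 (K = -4*6 = -24)
k(c, X) = (-24 + c)² (k(c, X) = (c - 24)² = (-24 + c)²)
(H + k(-10, -9))² = (28 + (-24 - 10)²)² = (28 + (-34)²)² = (28 + 1156)² = 1184² = 1401856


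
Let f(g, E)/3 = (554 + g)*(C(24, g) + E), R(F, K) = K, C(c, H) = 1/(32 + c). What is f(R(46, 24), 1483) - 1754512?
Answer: 22877147/28 ≈ 8.1704e+5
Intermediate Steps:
f(g, E) = 3*(554 + g)*(1/56 + E) (f(g, E) = 3*((554 + g)*(1/(32 + 24) + E)) = 3*((554 + g)*(1/56 + E)) = 3*(554 + g)*(1/56 + E))
f(R(46, 24), 1483) - 1754512 = (831/28 + 1662*1483 + (3/56)*24 + 3*1483*24) - 1754512 = (831/28 + 2464746 + 9/7 + 106776) - 1754512 = 72003483/28 - 1754512 = 22877147/28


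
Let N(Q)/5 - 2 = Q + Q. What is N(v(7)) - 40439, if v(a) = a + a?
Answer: -40289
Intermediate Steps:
v(a) = 2*a
N(Q) = 10 + 10*Q (N(Q) = 10 + 5*(Q + Q) = 10 + 5*(2*Q) = 10 + 10*Q)
N(v(7)) - 40439 = (10 + 10*(2*7)) - 40439 = (10 + 10*14) - 40439 = (10 + 140) - 40439 = 150 - 40439 = -40289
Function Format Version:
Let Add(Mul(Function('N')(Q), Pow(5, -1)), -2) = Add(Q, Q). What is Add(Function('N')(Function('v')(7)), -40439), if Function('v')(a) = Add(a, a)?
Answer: -40289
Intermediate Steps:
Function('v')(a) = Mul(2, a)
Function('N')(Q) = Add(10, Mul(10, Q)) (Function('N')(Q) = Add(10, Mul(5, Add(Q, Q))) = Add(10, Mul(5, Mul(2, Q))) = Add(10, Mul(10, Q)))
Add(Function('N')(Function('v')(7)), -40439) = Add(Add(10, Mul(10, Mul(2, 7))), -40439) = Add(Add(10, Mul(10, 14)), -40439) = Add(Add(10, 140), -40439) = Add(150, -40439) = -40289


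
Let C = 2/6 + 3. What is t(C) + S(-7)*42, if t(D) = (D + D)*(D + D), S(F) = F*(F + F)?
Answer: 37444/9 ≈ 4160.4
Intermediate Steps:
S(F) = 2*F² (S(F) = F*(2*F) = 2*F²)
C = 10/3 (C = (⅙)*2 + 3 = ⅓ + 3 = 10/3 ≈ 3.3333)
t(D) = 4*D² (t(D) = (2*D)*(2*D) = 4*D²)
t(C) + S(-7)*42 = 4*(10/3)² + (2*(-7)²)*42 = 4*(100/9) + (2*49)*42 = 400/9 + 98*42 = 400/9 + 4116 = 37444/9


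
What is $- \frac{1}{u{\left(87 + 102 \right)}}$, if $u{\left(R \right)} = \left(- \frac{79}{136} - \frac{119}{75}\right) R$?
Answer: $\frac{3400}{1392867} \approx 0.002441$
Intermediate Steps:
$u{\left(R \right)} = - \frac{22109 R}{10200}$ ($u{\left(R \right)} = \left(\left(-79\right) \frac{1}{136} - \frac{119}{75}\right) R = \left(- \frac{79}{136} - \frac{119}{75}\right) R = - \frac{22109 R}{10200}$)
$- \frac{1}{u{\left(87 + 102 \right)}} = - \frac{1}{\left(- \frac{22109}{10200}\right) \left(87 + 102\right)} = - \frac{1}{\left(- \frac{22109}{10200}\right) 189} = - \frac{1}{- \frac{1392867}{3400}} = \left(-1\right) \left(- \frac{3400}{1392867}\right) = \frac{3400}{1392867}$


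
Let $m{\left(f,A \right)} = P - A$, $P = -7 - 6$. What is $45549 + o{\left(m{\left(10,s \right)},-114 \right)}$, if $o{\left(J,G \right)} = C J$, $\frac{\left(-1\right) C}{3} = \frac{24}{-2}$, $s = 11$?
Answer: $44685$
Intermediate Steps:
$C = 36$ ($C = - 3 \frac{24}{-2} = - 3 \cdot 24 \left(- \frac{1}{2}\right) = \left(-3\right) \left(-12\right) = 36$)
$P = -13$ ($P = -7 - 6 = -13$)
$m{\left(f,A \right)} = -13 - A$
$o{\left(J,G \right)} = 36 J$
$45549 + o{\left(m{\left(10,s \right)},-114 \right)} = 45549 + 36 \left(-13 - 11\right) = 45549 + 36 \left(-24\right) = 45549 - 864 = 44685$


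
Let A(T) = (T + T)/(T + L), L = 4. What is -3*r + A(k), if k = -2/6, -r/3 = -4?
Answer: -398/11 ≈ -36.182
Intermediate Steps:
r = 12 (r = -3*(-4) = 12)
k = -⅓ (k = -2*⅙ = -⅓ ≈ -0.33333)
A(T) = 2*T/(4 + T) (A(T) = (T + T)/(T + 4) = (2*T)/(4 + T) = 2*T/(4 + T))
-3*r + A(k) = -3*12 + 2*(-⅓)/(4 - ⅓) = -36 + 2*(-⅓)/(11/3) = -36 + 2*(-⅓)*(3/11) = -36 - 2/11 = -398/11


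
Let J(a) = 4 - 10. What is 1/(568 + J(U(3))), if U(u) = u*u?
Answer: 1/562 ≈ 0.0017794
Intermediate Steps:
U(u) = u**2
J(a) = -6
1/(568 + J(U(3))) = 1/(568 - 6) = 1/562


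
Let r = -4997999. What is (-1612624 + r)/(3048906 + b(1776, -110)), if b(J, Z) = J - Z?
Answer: -6610623/3050792 ≈ -2.1669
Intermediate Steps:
(-1612624 + r)/(3048906 + b(1776, -110)) = (-1612624 - 4997999)/(3048906 + (1776 - 1*(-110))) = -6610623/(3048906 + (1776 + 110)) = -6610623/(3048906 + 1886) = -6610623/3050792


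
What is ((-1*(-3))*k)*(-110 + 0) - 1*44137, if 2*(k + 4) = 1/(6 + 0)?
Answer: -85689/2 ≈ -42845.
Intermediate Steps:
k = -47/12 (k = -4 + 1/(2*(6 + 0)) = -4 + (½)/6 = -4 + (½)*(⅙) = -4 + 1/12 = -47/12 ≈ -3.9167)
((-1*(-3))*k)*(-110 + 0) - 1*44137 = (-1*(-3)*(-47/12))*(-110 + 0) - 1*44137 = (3*(-47/12))*(-110) - 44137 = -47/4*(-110) - 44137 = 2585/2 - 44137 = -85689/2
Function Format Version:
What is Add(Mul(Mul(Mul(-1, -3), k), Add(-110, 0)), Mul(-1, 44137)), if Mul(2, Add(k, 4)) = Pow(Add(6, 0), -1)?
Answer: Rational(-85689, 2) ≈ -42845.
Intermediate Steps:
k = Rational(-47, 12) (k = Add(-4, Mul(Rational(1, 2), Pow(Add(6, 0), -1))) = Add(-4, Mul(Rational(1, 2), Pow(6, -1))) = Add(-4, Mul(Rational(1, 2), Rational(1, 6))) = Add(-4, Rational(1, 12)) = Rational(-47, 12) ≈ -3.9167)
Add(Mul(Mul(Mul(-1, -3), k), Add(-110, 0)), Mul(-1, 44137)) = Add(Mul(Mul(Mul(-1, -3), Rational(-47, 12)), Add(-110, 0)), Mul(-1, 44137)) = Add(Mul(Mul(3, Rational(-47, 12)), -110), -44137) = Add(Mul(Rational(-47, 4), -110), -44137) = Add(Rational(2585, 2), -44137) = Rational(-85689, 2)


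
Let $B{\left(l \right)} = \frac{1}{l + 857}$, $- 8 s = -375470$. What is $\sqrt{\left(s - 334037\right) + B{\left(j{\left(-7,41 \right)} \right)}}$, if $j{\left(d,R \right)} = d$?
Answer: $\frac{i \sqrt{8297283891}}{170} \approx 535.82 i$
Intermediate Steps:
$s = \frac{187735}{4}$ ($s = \left(- \frac{1}{8}\right) \left(-375470\right) = \frac{187735}{4} \approx 46934.0$)
$B{\left(l \right)} = \frac{1}{857 + l}$
$\sqrt{\left(s - 334037\right) + B{\left(j{\left(-7,41 \right)} \right)}} = \sqrt{\left(\frac{187735}{4} - 334037\right) + \frac{1}{857 - 7}} = \sqrt{- \frac{1148413}{4} + \frac{1}{850}} = \sqrt{- \frac{488075523}{1700}} = \frac{i \sqrt{8297283891}}{170}$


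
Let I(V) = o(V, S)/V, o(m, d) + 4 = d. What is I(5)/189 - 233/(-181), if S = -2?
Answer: 73033/57015 ≈ 1.2809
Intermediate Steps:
o(m, d) = -4 + d
I(V) = -6/V (I(V) = (-4 - 2)/V = -6/V)
I(5)/189 - 233/(-181) = -6/5/189 - 233/(-181) = -6*⅕*(1/189) - 233*(-1/181) = -6/5*1/189 + 233/181 = -2/315 + 233/181 = 73033/57015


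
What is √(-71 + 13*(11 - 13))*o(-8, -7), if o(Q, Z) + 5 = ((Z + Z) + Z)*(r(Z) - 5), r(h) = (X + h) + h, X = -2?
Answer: 436*I*√97 ≈ 4294.1*I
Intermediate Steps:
r(h) = -2 + 2*h (r(h) = (-2 + h) + h = -2 + 2*h)
o(Q, Z) = -5 + 3*Z*(-7 + 2*Z) (o(Q, Z) = -5 + ((Z + Z) + Z)*((-2 + 2*Z) - 5) = -5 + (2*Z + Z)*(-7 + 2*Z) = -5 + (3*Z)*(-7 + 2*Z) = -5 + 3*Z*(-7 + 2*Z))
√(-71 + 13*(11 - 13))*o(-8, -7) = √(-71 + 13*(11 - 13))*(-5 - 21*(-7) + 6*(-7)²) = √(-71 + 13*(-2))*(-5 + 147 + 6*49) = √(-71 - 26)*(-5 + 147 + 294) = √(-97)*436 = (I*√97)*436 = 436*I*√97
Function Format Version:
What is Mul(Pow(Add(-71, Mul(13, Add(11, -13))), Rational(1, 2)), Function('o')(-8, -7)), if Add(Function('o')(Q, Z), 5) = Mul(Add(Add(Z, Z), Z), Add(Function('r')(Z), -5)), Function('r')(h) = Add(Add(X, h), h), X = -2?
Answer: Mul(436, I, Pow(97, Rational(1, 2))) ≈ Mul(4294.1, I)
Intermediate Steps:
Function('r')(h) = Add(-2, Mul(2, h)) (Function('r')(h) = Add(Add(-2, h), h) = Add(-2, Mul(2, h)))
Function('o')(Q, Z) = Add(-5, Mul(3, Z, Add(-7, Mul(2, Z)))) (Function('o')(Q, Z) = Add(-5, Mul(Add(Add(Z, Z), Z), Add(Add(-2, Mul(2, Z)), -5))) = Add(-5, Mul(Add(Mul(2, Z), Z), Add(-7, Mul(2, Z)))) = Add(-5, Mul(Mul(3, Z), Add(-7, Mul(2, Z)))) = Add(-5, Mul(3, Z, Add(-7, Mul(2, Z)))))
Mul(Pow(Add(-71, Mul(13, Add(11, -13))), Rational(1, 2)), Function('o')(-8, -7)) = Mul(Pow(Add(-71, Mul(13, Add(11, -13))), Rational(1, 2)), Add(-5, Mul(-21, -7), Mul(6, Pow(-7, 2)))) = Mul(Pow(Add(-71, Mul(13, -2)), Rational(1, 2)), Add(-5, 147, Mul(6, 49))) = Mul(Pow(Add(-71, -26), Rational(1, 2)), Add(-5, 147, 294)) = Mul(Pow(-97, Rational(1, 2)), 436) = Mul(Mul(I, Pow(97, Rational(1, 2))), 436) = Mul(436, I, Pow(97, Rational(1, 2)))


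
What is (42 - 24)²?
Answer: 324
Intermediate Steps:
(42 - 24)² = 18² = 324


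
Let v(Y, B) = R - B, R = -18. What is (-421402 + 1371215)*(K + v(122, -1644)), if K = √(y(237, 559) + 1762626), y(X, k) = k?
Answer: 1544395938 + 949813*√1763185 ≈ 2.8056e+9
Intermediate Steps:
v(Y, B) = -18 - B
K = √1763185 (K = √(559 + 1762626) = √1763185 ≈ 1327.8)
(-421402 + 1371215)*(K + v(122, -1644)) = (-421402 + 1371215)*(√1763185 + (-18 - 1*(-1644))) = 949813*(√1763185 + (-18 + 1644)) = 949813*(√1763185 + 1626) = 949813*(1626 + √1763185) = 1544395938 + 949813*√1763185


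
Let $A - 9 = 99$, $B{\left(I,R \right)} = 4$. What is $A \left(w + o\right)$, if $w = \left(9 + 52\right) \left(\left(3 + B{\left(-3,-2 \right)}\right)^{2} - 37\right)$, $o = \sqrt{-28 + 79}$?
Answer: $79056 + 108 \sqrt{51} \approx 79827.0$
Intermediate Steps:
$o = \sqrt{51} \approx 7.1414$
$A = 108$ ($A = 9 + 99 = 108$)
$w = 732$ ($w = \left(9 + 52\right) \left(\left(3 + 4\right)^{2} - 37\right) = 61 \left(7^{2} - 37\right) = 61 \left(49 - 37\right) = 61 \cdot 12 = 732$)
$A \left(w + o\right) = 108 \left(732 + \sqrt{51}\right) = 79056 + 108 \sqrt{51}$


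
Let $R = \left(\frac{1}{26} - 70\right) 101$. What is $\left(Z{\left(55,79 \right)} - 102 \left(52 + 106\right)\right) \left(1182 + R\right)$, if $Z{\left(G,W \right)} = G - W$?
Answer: $\frac{1234605090}{13} \approx 9.497 \cdot 10^{7}$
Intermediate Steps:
$R = - \frac{183719}{26}$ ($R = \left(\frac{1}{26} - 70\right) 101 = \left(- \frac{1819}{26}\right) 101 = - \frac{183719}{26} \approx -7066.1$)
$\left(Z{\left(55,79 \right)} - 102 \left(52 + 106\right)\right) \left(1182 + R\right) = \left(\left(55 - 79\right) - 102 \left(52 + 106\right)\right) \left(1182 - \frac{183719}{26}\right) = \left(\left(55 - 79\right) - 16116\right) \left(- \frac{152987}{26}\right) = \left(-24 - 16116\right) \left(- \frac{152987}{26}\right) = \left(-16140\right) \left(- \frac{152987}{26}\right) = \frac{1234605090}{13}$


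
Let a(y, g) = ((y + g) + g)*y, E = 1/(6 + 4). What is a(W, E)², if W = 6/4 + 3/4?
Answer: 194481/6400 ≈ 30.388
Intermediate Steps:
W = 9/4 (W = 6*(¼) + 3*(¼) = 3/2 + ¾ = 9/4 ≈ 2.2500)
E = ⅒ (E = 1/10 = ⅒ ≈ 0.10000)
a(y, g) = y*(y + 2*g) (a(y, g) = ((g + y) + g)*y = (y + 2*g)*y = y*(y + 2*g))
a(W, E)² = (9*(9/4 + 2*(⅒))/4)² = (9*(9/4 + ⅕)/4)² = ((9/4)*(49/20))² = (441/80)² = 194481/6400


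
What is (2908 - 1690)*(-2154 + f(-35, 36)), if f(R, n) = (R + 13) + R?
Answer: -2692998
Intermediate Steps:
f(R, n) = 13 + 2*R (f(R, n) = (13 + R) + R = 13 + 2*R)
(2908 - 1690)*(-2154 + f(-35, 36)) = (2908 - 1690)*(-2154 + (13 + 2*(-35))) = 1218*(-2154 + (13 - 70)) = 1218*(-2154 - 57) = 1218*(-2211) = -2692998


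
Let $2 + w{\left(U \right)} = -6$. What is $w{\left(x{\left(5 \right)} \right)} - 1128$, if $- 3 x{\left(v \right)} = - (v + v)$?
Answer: $-1136$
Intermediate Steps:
$x{\left(v \right)} = \frac{2 v}{3}$ ($x{\left(v \right)} = - \frac{\left(-1\right) \left(v + v\right)}{3} = - \frac{\left(-1\right) 2 v}{3} = - \frac{\left(-2\right) v}{3} = \frac{2 v}{3}$)
$w{\left(U \right)} = -8$ ($w{\left(U \right)} = -2 - 6 = -8$)
$w{\left(x{\left(5 \right)} \right)} - 1128 = -8 - 1128 = -1136$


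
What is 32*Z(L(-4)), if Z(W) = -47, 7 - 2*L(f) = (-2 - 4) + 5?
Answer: -1504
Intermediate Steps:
L(f) = 4 (L(f) = 7/2 - ((-2 - 4) + 5)/2 = 7/2 - (-6 + 5)/2 = 7/2 - 1/2*(-1) = 7/2 + 1/2 = 4)
32*Z(L(-4)) = 32*(-47) = -1504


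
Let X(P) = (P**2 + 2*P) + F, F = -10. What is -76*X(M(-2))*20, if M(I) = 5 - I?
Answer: -80560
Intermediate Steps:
X(P) = -10 + P**2 + 2*P (X(P) = (P**2 + 2*P) - 10 = -10 + P**2 + 2*P)
-76*X(M(-2))*20 = -76*(-10 + (5 - 1*(-2))**2 + 2*(5 - 1*(-2)))*20 = -76*(-10 + (5 + 2)**2 + 2*(5 + 2))*20 = -76*(-10 + 7**2 + 2*7)*20 = -76*(-10 + 49 + 14)*20 = -76*53*20 = -4028*20 = -80560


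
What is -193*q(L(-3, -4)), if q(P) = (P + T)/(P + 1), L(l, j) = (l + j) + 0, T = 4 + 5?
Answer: 193/3 ≈ 64.333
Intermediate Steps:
T = 9
L(l, j) = j + l (L(l, j) = (j + l) + 0 = j + l)
q(P) = (9 + P)/(1 + P) (q(P) = (P + 9)/(P + 1) = (9 + P)/(1 + P))
-193*q(L(-3, -4)) = -193*(9 + (-4 - 3))/(1 + (-4 - 3)) = -193*(9 - 7)/(1 - 7) = -193*2/(-6) = -(-193)*2/6 = -193*(-1/3) = 193/3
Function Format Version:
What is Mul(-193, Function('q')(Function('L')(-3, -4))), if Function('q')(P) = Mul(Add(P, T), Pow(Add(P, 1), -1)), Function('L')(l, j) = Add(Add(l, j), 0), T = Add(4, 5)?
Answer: Rational(193, 3) ≈ 64.333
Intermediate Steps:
T = 9
Function('L')(l, j) = Add(j, l) (Function('L')(l, j) = Add(Add(j, l), 0) = Add(j, l))
Function('q')(P) = Mul(Pow(Add(1, P), -1), Add(9, P)) (Function('q')(P) = Mul(Add(P, 9), Pow(Add(P, 1), -1)) = Mul(Add(9, P), Pow(Add(1, P), -1)) = Mul(Pow(Add(1, P), -1), Add(9, P)))
Mul(-193, Function('q')(Function('L')(-3, -4))) = Mul(-193, Mul(Pow(Add(1, Add(-4, -3)), -1), Add(9, Add(-4, -3)))) = Mul(-193, Mul(Pow(Add(1, -7), -1), Add(9, -7))) = Mul(-193, Mul(Pow(-6, -1), 2)) = Mul(-193, Mul(Rational(-1, 6), 2)) = Mul(-193, Rational(-1, 3)) = Rational(193, 3)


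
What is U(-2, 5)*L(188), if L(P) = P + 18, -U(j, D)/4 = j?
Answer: 1648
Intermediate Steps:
U(j, D) = -4*j
L(P) = 18 + P
U(-2, 5)*L(188) = (-4*(-2))*(18 + 188) = 8*206 = 1648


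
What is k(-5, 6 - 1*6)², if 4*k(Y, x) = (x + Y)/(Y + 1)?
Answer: 25/256 ≈ 0.097656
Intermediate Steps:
k(Y, x) = (Y + x)/(4*(1 + Y)) (k(Y, x) = ((x + Y)/(Y + 1))/4 = ((Y + x)/(1 + Y))/4 = (Y + x)/(4*(1 + Y)))
k(-5, 6 - 1*6)² = ((-5 + (6 - 1*6))/(4*(1 - 5)))² = ((¼)*(-5 + (6 - 6))/(-4))² = ((¼)*(-¼)*(-5 + 0))² = ((¼)*(-¼)*(-5))² = (5/16)² = 25/256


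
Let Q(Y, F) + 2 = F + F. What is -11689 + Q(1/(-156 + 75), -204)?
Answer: -12099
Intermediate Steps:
Q(Y, F) = -2 + 2*F (Q(Y, F) = -2 + (F + F) = -2 + 2*F)
-11689 + Q(1/(-156 + 75), -204) = -11689 + (-2 + 2*(-204)) = -11689 + (-2 - 408) = -11689 - 410 = -12099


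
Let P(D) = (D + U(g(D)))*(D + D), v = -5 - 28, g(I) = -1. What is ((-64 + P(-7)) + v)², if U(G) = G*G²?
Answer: 225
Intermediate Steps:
U(G) = G³
v = -33
P(D) = 2*D*(-1 + D) (P(D) = (D + (-1)³)*(D + D) = (D - 1)*(2*D) = (-1 + D)*(2*D) = 2*D*(-1 + D))
((-64 + P(-7)) + v)² = ((-64 + 2*(-7)*(-1 - 7)) - 33)² = ((-64 + 2*(-7)*(-8)) - 33)² = ((-64 + 112) - 33)² = (48 - 33)² = 15² = 225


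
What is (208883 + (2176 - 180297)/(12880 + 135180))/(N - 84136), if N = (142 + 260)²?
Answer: 30927038859/11469912080 ≈ 2.6964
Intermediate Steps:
N = 161604 (N = 402² = 161604)
(208883 + (2176 - 180297)/(12880 + 135180))/(N - 84136) = (208883 + (2176 - 180297)/(12880 + 135180))/(161604 - 84136) = (208883 - 178121/148060)/77468 = (208883 - 178121*1/148060)*(1/77468) = (208883 - 178121/148060)*(1/77468) = (30927038859/148060)*(1/77468) = 30927038859/11469912080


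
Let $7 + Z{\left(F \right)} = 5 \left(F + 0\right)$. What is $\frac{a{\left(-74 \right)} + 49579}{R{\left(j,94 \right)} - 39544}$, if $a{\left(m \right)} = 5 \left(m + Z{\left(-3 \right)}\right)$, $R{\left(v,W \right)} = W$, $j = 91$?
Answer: $- \frac{49099}{39450} \approx -1.2446$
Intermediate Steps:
$Z{\left(F \right)} = -7 + 5 F$ ($Z{\left(F \right)} = -7 + 5 \left(F + 0\right) = -7 + 5 F$)
$a{\left(m \right)} = -110 + 5 m$ ($a{\left(m \right)} = 5 \left(m + \left(-7 + 5 \left(-3\right)\right)\right) = 5 \left(m - 22\right) = 5 \left(-22 + m\right) = -110 + 5 m$)
$\frac{a{\left(-74 \right)} + 49579}{R{\left(j,94 \right)} - 39544} = \frac{\left(-110 + 5 \left(-74\right)\right) + 49579}{94 - 39544} = \frac{\left(-110 - 370\right) + 49579}{-39450} = \left(-480 + 49579\right) \left(- \frac{1}{39450}\right) = 49099 \left(- \frac{1}{39450}\right) = - \frac{49099}{39450}$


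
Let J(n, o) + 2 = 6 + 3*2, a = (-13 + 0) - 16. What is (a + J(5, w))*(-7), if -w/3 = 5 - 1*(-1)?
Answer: 133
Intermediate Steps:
w = -18 (w = -3*(5 - 1*(-1)) = -3*(5 + 1) = -3*6 = -18)
a = -29 (a = -13 - 16 = -29)
J(n, o) = 10 (J(n, o) = -2 + (6 + 3*2) = -2 + (6 + 6) = -2 + 12 = 10)
(a + J(5, w))*(-7) = (-29 + 10)*(-7) = -19*(-7) = 133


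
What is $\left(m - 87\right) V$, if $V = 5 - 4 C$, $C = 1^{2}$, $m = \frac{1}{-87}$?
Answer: $- \frac{7570}{87} \approx -87.011$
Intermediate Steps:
$m = - \frac{1}{87} \approx -0.011494$
$C = 1$
$V = 1$ ($V = 5 - 4 = 1$)
$\left(m - 87\right) V = \left(- \frac{1}{87} - 87\right) 1 = \left(- \frac{7570}{87}\right) 1 = - \frac{7570}{87}$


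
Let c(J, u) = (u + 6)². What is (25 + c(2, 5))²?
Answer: 21316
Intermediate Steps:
c(J, u) = (6 + u)²
(25 + c(2, 5))² = (25 + (6 + 5)²)² = (25 + 11²)² = (25 + 121)² = 146² = 21316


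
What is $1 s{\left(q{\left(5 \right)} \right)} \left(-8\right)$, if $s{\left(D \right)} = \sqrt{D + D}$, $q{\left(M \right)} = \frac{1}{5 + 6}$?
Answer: $- \frac{8 \sqrt{22}}{11} \approx -3.4112$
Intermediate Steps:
$q{\left(M \right)} = \frac{1}{11}$
$s{\left(D \right)} = \sqrt{2} \sqrt{D}$ ($s{\left(D \right)} = \sqrt{2 D} = \sqrt{2} \sqrt{D}$)
$1 s{\left(q{\left(5 \right)} \right)} \left(-8\right) = 1 \frac{\sqrt{2}}{\sqrt{11}} \left(-8\right) = 1 \sqrt{2} \frac{\sqrt{11}}{11} \left(-8\right) = 1 \frac{\sqrt{22}}{11} \left(-8\right) = \frac{\sqrt{22}}{11} \left(-8\right) = - \frac{8 \sqrt{22}}{11}$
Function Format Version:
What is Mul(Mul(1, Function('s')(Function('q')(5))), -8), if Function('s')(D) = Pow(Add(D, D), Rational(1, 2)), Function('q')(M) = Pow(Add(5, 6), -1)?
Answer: Mul(Rational(-8, 11), Pow(22, Rational(1, 2))) ≈ -3.4112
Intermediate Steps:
Function('q')(M) = Rational(1, 11) (Function('q')(M) = Pow(11, -1) = Rational(1, 11))
Function('s')(D) = Mul(Pow(2, Rational(1, 2)), Pow(D, Rational(1, 2))) (Function('s')(D) = Pow(Mul(2, D), Rational(1, 2)) = Mul(Pow(2, Rational(1, 2)), Pow(D, Rational(1, 2))))
Mul(Mul(1, Function('s')(Function('q')(5))), -8) = Mul(Mul(1, Mul(Pow(2, Rational(1, 2)), Pow(Rational(1, 11), Rational(1, 2)))), -8) = Mul(Mul(1, Mul(Pow(2, Rational(1, 2)), Mul(Rational(1, 11), Pow(11, Rational(1, 2))))), -8) = Mul(Mul(1, Mul(Rational(1, 11), Pow(22, Rational(1, 2)))), -8) = Mul(Mul(Rational(1, 11), Pow(22, Rational(1, 2))), -8) = Mul(Rational(-8, 11), Pow(22, Rational(1, 2)))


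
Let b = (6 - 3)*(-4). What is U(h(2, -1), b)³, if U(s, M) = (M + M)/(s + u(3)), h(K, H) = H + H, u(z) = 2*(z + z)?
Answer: -1728/125 ≈ -13.824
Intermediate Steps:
u(z) = 4*z (u(z) = 2*(2*z) = 4*z)
h(K, H) = 2*H
b = -12 (b = 3*(-4) = -12)
U(s, M) = 2*M/(12 + s) (U(s, M) = (M + M)/(s + 4*3) = (2*M)/(s + 12) = (2*M)/(12 + s) = 2*M/(12 + s))
U(h(2, -1), b)³ = (2*(-12)/(12 + 2*(-1)))³ = (2*(-12)/(12 - 2))³ = (2*(-12)/10)³ = (2*(-12)*(⅒))³ = (-12/5)³ = -1728/125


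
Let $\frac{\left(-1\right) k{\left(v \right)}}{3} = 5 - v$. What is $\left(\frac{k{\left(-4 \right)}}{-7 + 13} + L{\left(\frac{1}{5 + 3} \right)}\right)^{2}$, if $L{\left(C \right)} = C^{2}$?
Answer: $\frac{82369}{4096} \approx 20.11$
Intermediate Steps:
$k{\left(v \right)} = -15 + 3 v$ ($k{\left(v \right)} = - 3 \left(5 - v\right) = -15 + 3 v$)
$\left(\frac{k{\left(-4 \right)}}{-7 + 13} + L{\left(\frac{1}{5 + 3} \right)}\right)^{2} = \left(\frac{-15 + 3 \left(-4\right)}{-7 + 13} + \left(\frac{1}{5 + 3}\right)^{2}\right)^{2} = \left(\frac{-15 - 12}{6} + \left(\frac{1}{8}\right)^{2}\right)^{2} = \left(\frac{1}{6} \left(-27\right) + \left(\frac{1}{8}\right)^{2}\right)^{2} = \left(- \frac{9}{2} + \frac{1}{64}\right)^{2} = \left(- \frac{287}{64}\right)^{2} = \frac{82369}{4096}$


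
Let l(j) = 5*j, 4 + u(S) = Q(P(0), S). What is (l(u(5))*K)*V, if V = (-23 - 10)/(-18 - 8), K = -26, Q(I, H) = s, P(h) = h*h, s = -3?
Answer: 1155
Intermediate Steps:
P(h) = h**2
Q(I, H) = -3
u(S) = -7 (u(S) = -4 - 3 = -7)
V = 33/26 (V = -33/(-26) = -33*(-1/26) = 33/26 ≈ 1.2692)
(l(u(5))*K)*V = ((5*(-7))*(-26))*(33/26) = -35*(-26)*(33/26) = 910*(33/26) = 1155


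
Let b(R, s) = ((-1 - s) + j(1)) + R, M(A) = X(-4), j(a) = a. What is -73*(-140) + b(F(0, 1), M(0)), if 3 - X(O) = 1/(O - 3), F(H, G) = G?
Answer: 71525/7 ≈ 10218.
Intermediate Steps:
X(O) = 3 - 1/(-3 + O) (X(O) = 3 - 1/(O - 3) = 3 - 1/(-3 + O))
M(A) = 22/7 (M(A) = (-10 + 3*(-4))/(-3 - 4) = (-10 - 12)/(-7) = -⅐*(-22) = 22/7)
b(R, s) = R - s (b(R, s) = ((-1 - s) + 1) + R = -s + R = R - s)
-73*(-140) + b(F(0, 1), M(0)) = -73*(-140) + (1 - 1*22/7) = 10220 + (1 - 22/7) = 10220 - 15/7 = 71525/7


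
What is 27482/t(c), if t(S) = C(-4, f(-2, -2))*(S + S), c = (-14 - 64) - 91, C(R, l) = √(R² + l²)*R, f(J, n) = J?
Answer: 1057*√5/520 ≈ 4.5452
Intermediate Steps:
C(R, l) = R*√(R² + l²)
c = -169 (c = -78 - 91 = -169)
t(S) = -16*S*√5 (t(S) = (-4*√((-4)² + (-2)²))*(S + S) = (-4*√(16 + 4))*(2*S) = (-8*√5)*(2*S) = -16*S*√5)
27482/t(c) = 27482/((-16*(-169)*√5)) = 27482/((2704*√5)) = 27482*(√5/13520) = 1057*√5/520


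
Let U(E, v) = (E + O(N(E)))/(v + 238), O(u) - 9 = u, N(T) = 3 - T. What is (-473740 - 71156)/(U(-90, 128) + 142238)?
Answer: -4154832/1084565 ≈ -3.8309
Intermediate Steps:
O(u) = 9 + u
U(E, v) = 12/(238 + v) (U(E, v) = (E + (9 + (3 - E)))/(v + 238) = (E + (12 - E))/(238 + v) = 12/(238 + v))
(-473740 - 71156)/(U(-90, 128) + 142238) = (-473740 - 71156)/(12/(238 + 128) + 142238) = -544896/(12/366 + 142238) = -544896/(12*(1/366) + 142238) = -544896/(2/61 + 142238) = -544896/8676520/61 = -544896*61/8676520 = -4154832/1084565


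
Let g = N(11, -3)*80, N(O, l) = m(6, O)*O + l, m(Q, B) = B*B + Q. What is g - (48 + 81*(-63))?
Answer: 116575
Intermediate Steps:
m(Q, B) = Q + B**2 (m(Q, B) = B**2 + Q = Q + B**2)
N(O, l) = l + O*(6 + O**2) (N(O, l) = (6 + O**2)*O + l = O*(6 + O**2) + l = l + O*(6 + O**2))
g = 111520 (g = (-3 + 11*(6 + 11**2))*80 = (-3 + 11*(6 + 121))*80 = (-3 + 11*127)*80 = (-3 + 1397)*80 = 1394*80 = 111520)
g - (48 + 81*(-63)) = 111520 - (48 + 81*(-63)) = 111520 - (48 - 5103) = 111520 - 1*(-5055) = 111520 + 5055 = 116575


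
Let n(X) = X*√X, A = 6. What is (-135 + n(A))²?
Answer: 18441 - 1620*√6 ≈ 14473.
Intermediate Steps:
n(X) = X^(3/2)
(-135 + n(A))² = (-135 + 6^(3/2))² = (-135 + 6*√6)²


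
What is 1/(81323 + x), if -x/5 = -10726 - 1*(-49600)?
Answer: -1/113047 ≈ -8.8459e-6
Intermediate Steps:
x = -194370 (x = -5*(-10726 - 1*(-49600)) = -5*(-10726 + 49600) = -5*38874 = -194370)
1/(81323 + x) = 1/(81323 - 194370) = 1/(-113047) = -1/113047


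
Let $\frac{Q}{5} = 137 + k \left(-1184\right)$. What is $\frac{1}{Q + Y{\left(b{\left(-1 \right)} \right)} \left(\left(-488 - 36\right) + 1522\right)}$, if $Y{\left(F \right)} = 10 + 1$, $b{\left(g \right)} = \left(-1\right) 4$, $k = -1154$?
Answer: $\frac{1}{6843343} \approx 1.4613 \cdot 10^{-7}$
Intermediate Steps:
$b{\left(g \right)} = -4$
$Q = 6832365$ ($Q = 5 \left(137 - -1366336\right) = 5 \left(137 + 1366336\right) = 5 \cdot 1366473 = 6832365$)
$Y{\left(F \right)} = 11$
$\frac{1}{Q + Y{\left(b{\left(-1 \right)} \right)} \left(\left(-488 - 36\right) + 1522\right)} = \frac{1}{6832365 + 11 \left(\left(-488 - 36\right) + 1522\right)} = \frac{1}{6832365 + 11 \left(-524 + 1522\right)} = \frac{1}{6832365 + 11 \cdot 998} = \frac{1}{6832365 + 10978} = \frac{1}{6843343}$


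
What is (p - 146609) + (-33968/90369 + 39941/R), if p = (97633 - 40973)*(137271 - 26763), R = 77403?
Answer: 14598765597440710174/2331610569 ≈ 6.2612e+9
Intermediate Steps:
p = 6261383280 (p = 56660*110508 = 6261383280)
(p - 146609) + (-33968/90369 + 39941/R) = (6261383280 - 146609) + (-33968/90369 + 39941/77403) = 6261236671 + (-33968*1/90369 + 39941*(1/77403)) = 6261236671 + (-33968/90369 + 39941/77403) = 6261236671 + 326734375/2331610569 = 14598765597440710174/2331610569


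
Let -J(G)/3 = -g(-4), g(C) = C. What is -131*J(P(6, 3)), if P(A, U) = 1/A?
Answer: 1572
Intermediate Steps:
J(G) = -12 (J(G) = -(-3)*(-4) = -3*4 = -12)
-131*J(P(6, 3)) = -131*(-12) = 1572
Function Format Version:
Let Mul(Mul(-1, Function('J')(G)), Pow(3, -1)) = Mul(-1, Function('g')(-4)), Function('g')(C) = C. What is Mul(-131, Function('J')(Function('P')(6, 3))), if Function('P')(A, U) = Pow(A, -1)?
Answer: 1572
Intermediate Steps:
Function('J')(G) = -12 (Function('J')(G) = Mul(-3, Mul(-1, -4)) = Mul(-3, 4) = -12)
Mul(-131, Function('J')(Function('P')(6, 3))) = Mul(-131, -12) = 1572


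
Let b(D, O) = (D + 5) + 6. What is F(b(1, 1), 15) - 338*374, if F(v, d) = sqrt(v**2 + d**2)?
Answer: -126412 + 3*sqrt(41) ≈ -1.2639e+5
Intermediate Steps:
b(D, O) = 11 + D (b(D, O) = (5 + D) + 6 = 11 + D)
F(v, d) = sqrt(d**2 + v**2)
F(b(1, 1), 15) - 338*374 = sqrt(15**2 + (11 + 1)**2) - 338*374 = sqrt(225 + 12**2) - 126412 = sqrt(225 + 144) - 126412 = sqrt(369) - 126412 = 3*sqrt(41) - 126412 = -126412 + 3*sqrt(41)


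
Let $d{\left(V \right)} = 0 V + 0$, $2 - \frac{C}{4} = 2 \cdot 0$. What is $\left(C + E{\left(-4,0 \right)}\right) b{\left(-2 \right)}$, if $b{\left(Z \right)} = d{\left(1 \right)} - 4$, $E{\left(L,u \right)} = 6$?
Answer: $-56$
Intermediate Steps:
$C = 8$ ($C = 8 - 4 \cdot 2 \cdot 0 = 8 - 0 = 8 + 0 = 8$)
$d{\left(V \right)} = 0$ ($d{\left(V \right)} = 0 + 0 = 0$)
$b{\left(Z \right)} = -4$ ($b{\left(Z \right)} = 0 - 4 = -4$)
$\left(C + E{\left(-4,0 \right)}\right) b{\left(-2 \right)} = \left(8 + 6\right) \left(-4\right) = 14 \left(-4\right) = -56$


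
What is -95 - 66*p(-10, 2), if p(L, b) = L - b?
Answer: 697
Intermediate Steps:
-95 - 66*p(-10, 2) = -95 - 66*(-10 - 1*2) = -95 - 66*(-10 - 2) = -95 - 66*(-12) = -95 + 792 = 697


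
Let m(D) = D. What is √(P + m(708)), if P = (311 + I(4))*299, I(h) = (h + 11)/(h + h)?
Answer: 7*√30778/4 ≈ 307.01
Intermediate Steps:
I(h) = (11 + h)/(2*h) (I(h) = (11 + h)/((2*h)) = (11 + h)*(1/(2*h)) = (11 + h)/(2*h))
P = 748397/8 (P = (311 + (½)*(11 + 4)/4)*299 = (311 + (½)*(¼)*15)*299 = (311 + 15/8)*299 = (2503/8)*299 = 748397/8 ≈ 93550.)
√(P + m(708)) = √(748397/8 + 708) = √(754061/8) = 7*√30778/4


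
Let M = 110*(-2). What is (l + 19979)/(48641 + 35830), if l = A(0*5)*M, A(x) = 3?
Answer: 19319/84471 ≈ 0.22871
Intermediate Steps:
M = -220
l = -660 (l = 3*(-220) = -660)
(l + 19979)/(48641 + 35830) = (-660 + 19979)/(48641 + 35830) = 19319/84471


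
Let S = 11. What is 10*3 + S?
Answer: 41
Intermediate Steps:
10*3 + S = 10*3 + 11 = 30 + 11 = 41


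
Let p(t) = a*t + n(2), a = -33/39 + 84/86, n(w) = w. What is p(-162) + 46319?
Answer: 25881613/559 ≈ 46300.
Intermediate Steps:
a = 73/559 (a = -33*1/39 + 84*(1/86) = -11/13 + 42/43 = 73/559 ≈ 0.13059)
p(t) = 2 + 73*t/559 (p(t) = 73*t/559 + 2 = 2 + 73*t/559)
p(-162) + 46319 = (2 + (73/559)*(-162)) + 46319 = (2 - 11826/559) + 46319 = -10708/559 + 46319 = 25881613/559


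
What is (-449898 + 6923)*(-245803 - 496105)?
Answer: 328646696300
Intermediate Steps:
(-449898 + 6923)*(-245803 - 496105) = -442975*(-741908) = 328646696300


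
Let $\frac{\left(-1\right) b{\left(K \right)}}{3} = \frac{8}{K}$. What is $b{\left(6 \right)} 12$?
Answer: $-48$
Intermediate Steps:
$b{\left(K \right)} = - \frac{24}{K}$ ($b{\left(K \right)} = - 3 \frac{8}{K} = - \frac{24}{K}$)
$b{\left(6 \right)} 12 = - \frac{24}{6} \cdot 12 = \left(-24\right) \frac{1}{6} \cdot 12 = \left(-4\right) 12 = -48$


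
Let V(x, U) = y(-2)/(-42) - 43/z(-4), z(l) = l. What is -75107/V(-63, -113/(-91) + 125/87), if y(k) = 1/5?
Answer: -31544940/4513 ≈ -6989.8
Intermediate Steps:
y(k) = ⅕ (y(k) = 1*(⅕) = ⅕)
V(x, U) = 4513/420 (V(x, U) = (⅕)/(-42) - 43/(-4) = (⅕)*(-1/42) - 43*(-¼) = -1/210 + 43/4 = 4513/420)
-75107/V(-63, -113/(-91) + 125/87) = -75107/4513/420 = -75107*420/4513 = -31544940/4513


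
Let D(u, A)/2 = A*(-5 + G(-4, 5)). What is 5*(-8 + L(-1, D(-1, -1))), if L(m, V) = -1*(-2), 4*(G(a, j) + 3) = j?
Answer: -30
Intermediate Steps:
G(a, j) = -3 + j/4
D(u, A) = -27*A/2 (D(u, A) = 2*(A*(-5 + (-3 + (¼)*5))) = 2*(A*(-5 + (-3 + 5/4))) = 2*(A*(-5 - 7/4)) = 2*(A*(-27/4)) = 2*(-27*A/4) = -27*A/2)
L(m, V) = 2
5*(-8 + L(-1, D(-1, -1))) = 5*(-8 + 2) = 5*(-6) = -30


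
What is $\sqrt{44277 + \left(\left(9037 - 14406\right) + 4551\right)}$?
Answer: $\sqrt{43459} \approx 208.47$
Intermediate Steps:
$\sqrt{44277 + \left(\left(9037 - 14406\right) + 4551\right)} = \sqrt{44277 + \left(-5369 + 4551\right)} = \sqrt{44277 - 818} = \sqrt{43459}$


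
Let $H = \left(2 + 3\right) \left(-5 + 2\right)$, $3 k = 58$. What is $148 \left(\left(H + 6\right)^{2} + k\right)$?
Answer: $\frac{44548}{3} \approx 14849.0$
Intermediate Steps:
$k = \frac{58}{3}$ ($k = \frac{1}{3} \cdot 58 = \frac{58}{3} \approx 19.333$)
$H = -15$ ($H = 5 \left(-3\right) = -15$)
$148 \left(\left(H + 6\right)^{2} + k\right) = 148 \left(\left(-15 + 6\right)^{2} + \frac{58}{3}\right) = 148 \left(\left(-9\right)^{2} + \frac{58}{3}\right) = 148 \left(81 + \frac{58}{3}\right) = 148 \cdot \frac{301}{3} = \frac{44548}{3}$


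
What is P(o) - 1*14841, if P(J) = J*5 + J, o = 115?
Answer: -14151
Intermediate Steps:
P(J) = 6*J (P(J) = 5*J + J = 6*J)
P(o) - 1*14841 = 6*115 - 1*14841 = 690 - 14841 = -14151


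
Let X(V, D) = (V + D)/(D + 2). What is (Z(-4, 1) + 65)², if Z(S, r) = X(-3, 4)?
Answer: 152881/36 ≈ 4246.7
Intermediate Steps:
X(V, D) = (D + V)/(2 + D)
Z(S, r) = ⅙ (Z(S, r) = (4 - 3)/(2 + 4) = 1/6 = (⅙)*1 = ⅙)
(Z(-4, 1) + 65)² = (⅙ + 65)² = (391/6)² = 152881/36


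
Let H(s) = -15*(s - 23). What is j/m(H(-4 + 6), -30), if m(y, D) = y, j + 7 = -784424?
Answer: -87159/35 ≈ -2490.3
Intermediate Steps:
H(s) = 345 - 15*s (H(s) = -15*(-23 + s) = 345 - 15*s)
j = -784431 (j = -7 - 784424 = -784431)
j/m(H(-4 + 6), -30) = -784431/(345 - 15*(-4 + 6)) = -784431/(345 - 15*2) = -784431/(345 - 30) = -784431/315 = -784431*1/315 = -87159/35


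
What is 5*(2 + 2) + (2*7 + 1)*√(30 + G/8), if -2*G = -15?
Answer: 20 + 45*√55/4 ≈ 103.43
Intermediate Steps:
G = 15/2 (G = -½*(-15) = 15/2 ≈ 7.5000)
5*(2 + 2) + (2*7 + 1)*√(30 + G/8) = 5*(2 + 2) + (2*7 + 1)*√(30 + (15/2)/8) = 5*4 + (14 + 1)*√(30 + (15/2)*(⅛)) = 20 + 15*√(30 + 15/16) = 20 + 15*√(495/16) = 20 + 15*(3*√55/4) = 20 + 45*√55/4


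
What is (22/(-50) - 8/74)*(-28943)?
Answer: 14674101/925 ≈ 15864.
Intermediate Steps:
(22/(-50) - 8/74)*(-28943) = (22*(-1/50) - 8*1/74)*(-28943) = (-11/25 - 4/37)*(-28943) = -507/925*(-28943) = 14674101/925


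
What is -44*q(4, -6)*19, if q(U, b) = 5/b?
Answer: 2090/3 ≈ 696.67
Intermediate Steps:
-44*q(4, -6)*19 = -220/(-6)*19 = -220*(-1)/6*19 = -44*(-⅚)*19 = (110/3)*19 = 2090/3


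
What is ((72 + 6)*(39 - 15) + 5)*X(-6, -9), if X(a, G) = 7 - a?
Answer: 24401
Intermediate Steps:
((72 + 6)*(39 - 15) + 5)*X(-6, -9) = ((72 + 6)*(39 - 15) + 5)*(7 - 1*(-6)) = (78*24 + 5)*(7 + 6) = (1872 + 5)*13 = 1877*13 = 24401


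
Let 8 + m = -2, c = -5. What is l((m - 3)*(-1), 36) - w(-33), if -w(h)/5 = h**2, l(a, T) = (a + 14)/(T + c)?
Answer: 168822/31 ≈ 5445.9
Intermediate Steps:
m = -10 (m = -8 - 2 = -10)
l(a, T) = (14 + a)/(-5 + T) (l(a, T) = (a + 14)/(T - 5) = (14 + a)/(-5 + T))
w(h) = -5*h**2
l((m - 3)*(-1), 36) - w(-33) = (14 + (-10 - 3)*(-1))/(-5 + 36) - (-5)*(-33)**2 = (14 - 13*(-1))/31 - (-5)*1089 = (14 + 13)/31 - 1*(-5445) = (1/31)*27 + 5445 = 27/31 + 5445 = 168822/31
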